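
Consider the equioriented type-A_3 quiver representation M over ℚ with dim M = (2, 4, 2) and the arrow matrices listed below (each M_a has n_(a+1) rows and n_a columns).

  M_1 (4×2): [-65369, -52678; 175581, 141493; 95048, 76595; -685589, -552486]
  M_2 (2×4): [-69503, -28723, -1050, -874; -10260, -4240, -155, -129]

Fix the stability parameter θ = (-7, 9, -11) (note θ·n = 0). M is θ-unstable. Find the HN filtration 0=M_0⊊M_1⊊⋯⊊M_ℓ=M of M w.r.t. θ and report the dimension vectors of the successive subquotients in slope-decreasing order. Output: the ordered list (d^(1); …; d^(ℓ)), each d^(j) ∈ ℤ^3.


Via rank(M_{q-1}∘⋯∘M_p): M ≅ I[1,3]^2, I[2,2]^2.
μ_θ-semistable layers: μ^(1)=9; μ^(2)=-1; μ^(3)=-7

((0, 2, 0); (0, 2, 2); (2, 0, 0))


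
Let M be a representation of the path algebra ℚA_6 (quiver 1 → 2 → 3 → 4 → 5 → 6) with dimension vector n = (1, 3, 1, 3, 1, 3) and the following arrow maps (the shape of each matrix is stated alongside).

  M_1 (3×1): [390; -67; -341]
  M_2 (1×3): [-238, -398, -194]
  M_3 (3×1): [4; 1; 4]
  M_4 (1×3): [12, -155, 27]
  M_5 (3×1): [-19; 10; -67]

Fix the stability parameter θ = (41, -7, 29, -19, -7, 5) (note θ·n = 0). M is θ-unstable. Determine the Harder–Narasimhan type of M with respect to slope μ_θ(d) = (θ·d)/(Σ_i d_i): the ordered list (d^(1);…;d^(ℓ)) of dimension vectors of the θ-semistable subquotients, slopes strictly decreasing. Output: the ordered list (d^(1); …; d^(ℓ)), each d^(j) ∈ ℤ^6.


Barcode: M ≅ I[1,2], I[2,2], I[2,6], I[4,4]^2, I[6,6]^2. HN layers by μ_θ (5 steps, strictly decreasing):
  μ^(1)=17; μ^(2)=5; μ^(3)=1; μ^(4)=-7; μ^(5)=-19

((1, 1, 0, 0, 0, 0); (0, 0, 0, 0, 0, 3); (0, 0, 1, 1, 1, 0); (0, 2, 0, 0, 0, 0); (0, 0, 0, 2, 0, 0))


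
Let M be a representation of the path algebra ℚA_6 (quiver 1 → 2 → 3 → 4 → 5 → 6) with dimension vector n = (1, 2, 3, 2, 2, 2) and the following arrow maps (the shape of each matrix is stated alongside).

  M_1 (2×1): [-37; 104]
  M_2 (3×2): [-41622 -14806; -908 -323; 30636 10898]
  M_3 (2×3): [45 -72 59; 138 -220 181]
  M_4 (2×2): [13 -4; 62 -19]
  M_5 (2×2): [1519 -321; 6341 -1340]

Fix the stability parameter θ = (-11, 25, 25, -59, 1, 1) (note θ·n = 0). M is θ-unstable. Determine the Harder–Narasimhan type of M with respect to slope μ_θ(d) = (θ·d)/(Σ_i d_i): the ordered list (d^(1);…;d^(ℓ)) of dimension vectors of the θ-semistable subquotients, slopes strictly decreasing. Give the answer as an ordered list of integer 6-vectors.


Interval decomposition of M: I[1,6], I[2,6], I[3,3].
HN type (ℓ=4): μ^(1)=25; μ^(2)=1; μ^(3)=-3; μ^(4)=-11

((0, 0, 1, 0, 0, 0); (0, 0, 0, 0, 2, 2); (0, 2, 2, 2, 0, 0); (1, 0, 0, 0, 0, 0))


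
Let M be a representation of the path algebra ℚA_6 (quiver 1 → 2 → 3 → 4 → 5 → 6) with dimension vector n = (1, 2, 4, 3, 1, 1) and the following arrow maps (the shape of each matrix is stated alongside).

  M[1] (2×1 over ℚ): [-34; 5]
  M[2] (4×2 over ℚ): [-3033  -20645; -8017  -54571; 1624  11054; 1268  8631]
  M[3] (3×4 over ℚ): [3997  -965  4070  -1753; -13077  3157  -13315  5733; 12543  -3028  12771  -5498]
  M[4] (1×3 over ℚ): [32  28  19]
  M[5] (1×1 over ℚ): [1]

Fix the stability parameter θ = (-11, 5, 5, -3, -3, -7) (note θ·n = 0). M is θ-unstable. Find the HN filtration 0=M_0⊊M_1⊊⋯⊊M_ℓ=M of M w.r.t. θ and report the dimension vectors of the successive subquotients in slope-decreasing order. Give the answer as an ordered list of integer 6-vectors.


Interval decomposition of M: I[1,6], I[2,4], I[3,3], I[3,4].
HN type (ℓ=5): μ^(1)=5; μ^(2)=7/3; μ^(3)=1; μ^(4)=-3/5; μ^(5)=-11

((0, 0, 1, 0, 0, 0); (0, 1, 1, 1, 0, 0); (0, 0, 1, 1, 0, 0); (0, 1, 1, 1, 1, 1); (1, 0, 0, 0, 0, 0))


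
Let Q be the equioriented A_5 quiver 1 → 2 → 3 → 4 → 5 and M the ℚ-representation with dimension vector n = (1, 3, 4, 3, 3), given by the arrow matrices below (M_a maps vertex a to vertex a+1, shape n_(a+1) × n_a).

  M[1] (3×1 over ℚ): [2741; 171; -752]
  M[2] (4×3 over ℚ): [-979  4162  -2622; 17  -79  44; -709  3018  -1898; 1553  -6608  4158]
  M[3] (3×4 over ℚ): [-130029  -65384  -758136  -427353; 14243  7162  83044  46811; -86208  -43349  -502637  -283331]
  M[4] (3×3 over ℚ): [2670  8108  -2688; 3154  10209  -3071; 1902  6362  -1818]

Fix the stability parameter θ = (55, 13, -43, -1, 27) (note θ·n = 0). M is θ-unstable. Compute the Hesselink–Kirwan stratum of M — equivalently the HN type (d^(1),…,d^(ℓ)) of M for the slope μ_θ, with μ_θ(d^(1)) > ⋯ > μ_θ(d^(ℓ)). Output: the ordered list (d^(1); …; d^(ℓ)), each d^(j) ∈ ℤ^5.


Via rank(M_{q-1}∘⋯∘M_p): M ≅ I[1,3], I[2,2], I[2,5], I[3,4], I[3,5], I[5,5].
μ_θ-semistable layers: μ^(1)=27; μ^(2)=13; μ^(3)=25/3; μ^(4)=-1; μ^(5)=-15; μ^(6)=-43

((0, 0, 0, 0, 3); (0, 1, 0, 0, 0); (1, 1, 1, 0, 0); (0, 0, 0, 3, 0); (0, 1, 1, 0, 0); (0, 0, 2, 0, 0))


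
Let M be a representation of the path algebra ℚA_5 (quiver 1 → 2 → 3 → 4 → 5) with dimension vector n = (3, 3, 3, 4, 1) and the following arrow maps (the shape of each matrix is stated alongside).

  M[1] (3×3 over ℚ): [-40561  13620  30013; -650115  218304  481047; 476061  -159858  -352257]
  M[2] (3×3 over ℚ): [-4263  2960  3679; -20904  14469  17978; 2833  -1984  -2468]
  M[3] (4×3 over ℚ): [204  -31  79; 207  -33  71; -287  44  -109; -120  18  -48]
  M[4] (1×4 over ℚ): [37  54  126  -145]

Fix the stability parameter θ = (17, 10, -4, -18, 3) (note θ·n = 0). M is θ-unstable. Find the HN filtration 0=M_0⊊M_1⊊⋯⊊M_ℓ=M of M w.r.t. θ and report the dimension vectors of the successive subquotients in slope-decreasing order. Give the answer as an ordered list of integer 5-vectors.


Via rank(M_{q-1}∘⋯∘M_p): M ≅ I[1,1], I[1,4], I[1,5], I[2,4], I[4,4].
μ_θ-semistable layers: μ^(1)=17; μ^(2)=3; μ^(3)=5/4; μ^(4)=-4; μ^(5)=-18

((1, 0, 0, 0, 0); (0, 0, 0, 0, 1); (2, 2, 2, 2, 0); (0, 1, 1, 1, 0); (0, 0, 0, 1, 0))


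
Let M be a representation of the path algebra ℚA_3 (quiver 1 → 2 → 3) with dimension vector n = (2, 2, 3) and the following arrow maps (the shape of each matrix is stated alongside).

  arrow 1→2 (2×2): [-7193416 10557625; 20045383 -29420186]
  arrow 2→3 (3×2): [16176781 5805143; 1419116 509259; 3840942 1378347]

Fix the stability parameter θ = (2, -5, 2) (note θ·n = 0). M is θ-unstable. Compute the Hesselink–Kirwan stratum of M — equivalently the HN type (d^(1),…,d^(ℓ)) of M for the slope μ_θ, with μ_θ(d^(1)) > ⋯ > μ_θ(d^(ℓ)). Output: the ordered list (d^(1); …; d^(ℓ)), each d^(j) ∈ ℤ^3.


Via rank(M_{q-1}∘⋯∘M_p): M ≅ I[1,3]^2, I[3,3].
μ_θ-semistable layers: μ^(1)=2; μ^(2)=-3/2

((0, 0, 3); (2, 2, 0))


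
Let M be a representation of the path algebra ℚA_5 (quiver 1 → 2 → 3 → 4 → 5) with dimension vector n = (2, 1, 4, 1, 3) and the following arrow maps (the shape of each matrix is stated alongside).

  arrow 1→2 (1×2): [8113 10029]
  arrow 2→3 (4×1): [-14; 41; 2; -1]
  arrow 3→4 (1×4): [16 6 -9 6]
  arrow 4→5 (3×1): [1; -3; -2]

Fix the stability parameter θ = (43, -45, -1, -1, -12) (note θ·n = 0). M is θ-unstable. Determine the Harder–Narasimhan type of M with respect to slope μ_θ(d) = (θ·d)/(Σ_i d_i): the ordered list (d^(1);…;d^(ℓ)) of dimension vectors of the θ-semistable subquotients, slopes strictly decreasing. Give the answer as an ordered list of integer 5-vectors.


Interval decomposition of M: I[1,1], I[1,5], I[3,3]^3, I[5,5]^2.
HN type (ℓ=4): μ^(1)=43; μ^(2)=-1; μ^(3)=-16/5; μ^(4)=-12

((1, 0, 0, 0, 0); (0, 0, 3, 0, 0); (1, 1, 1, 1, 1); (0, 0, 0, 0, 2))


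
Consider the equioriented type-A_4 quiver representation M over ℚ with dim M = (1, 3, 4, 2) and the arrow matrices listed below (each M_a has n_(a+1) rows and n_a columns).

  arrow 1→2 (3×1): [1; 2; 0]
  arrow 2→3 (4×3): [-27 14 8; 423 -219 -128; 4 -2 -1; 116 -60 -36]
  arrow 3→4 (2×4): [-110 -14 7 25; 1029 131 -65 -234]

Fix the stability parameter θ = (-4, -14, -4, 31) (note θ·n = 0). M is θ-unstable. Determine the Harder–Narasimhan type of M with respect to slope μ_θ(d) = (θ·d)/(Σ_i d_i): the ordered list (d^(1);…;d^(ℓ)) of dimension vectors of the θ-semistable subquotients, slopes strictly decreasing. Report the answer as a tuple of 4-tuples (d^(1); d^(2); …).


Barcode: M ≅ I[1,3], I[2,4]^2, I[3,3]. HN layers by μ_θ (4 steps, strictly decreasing):
  μ^(1)=31; μ^(2)=-4; μ^(3)=-9; μ^(4)=-14

((0, 0, 0, 2); (0, 0, 4, 0); (1, 1, 0, 0); (0, 2, 0, 0))


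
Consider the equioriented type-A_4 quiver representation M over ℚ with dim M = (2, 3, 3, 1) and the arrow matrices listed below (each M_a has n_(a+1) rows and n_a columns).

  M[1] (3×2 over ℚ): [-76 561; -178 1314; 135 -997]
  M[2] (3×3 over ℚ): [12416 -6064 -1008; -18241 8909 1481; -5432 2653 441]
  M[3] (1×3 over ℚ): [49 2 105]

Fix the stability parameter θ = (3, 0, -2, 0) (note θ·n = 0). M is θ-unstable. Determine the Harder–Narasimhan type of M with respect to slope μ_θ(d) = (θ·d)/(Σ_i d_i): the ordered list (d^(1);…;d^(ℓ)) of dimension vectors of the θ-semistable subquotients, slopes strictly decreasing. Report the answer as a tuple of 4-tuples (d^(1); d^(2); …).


Barcode: M ≅ I[1,3], I[1,4], I[2,2], I[3,3]. HN layers by μ_θ (4 steps, strictly decreasing):
  μ^(1)=1/3; μ^(2)=1/4; μ^(3)=0; μ^(4)=-2

((1, 1, 1, 0); (1, 1, 1, 1); (0, 1, 0, 0); (0, 0, 1, 0))


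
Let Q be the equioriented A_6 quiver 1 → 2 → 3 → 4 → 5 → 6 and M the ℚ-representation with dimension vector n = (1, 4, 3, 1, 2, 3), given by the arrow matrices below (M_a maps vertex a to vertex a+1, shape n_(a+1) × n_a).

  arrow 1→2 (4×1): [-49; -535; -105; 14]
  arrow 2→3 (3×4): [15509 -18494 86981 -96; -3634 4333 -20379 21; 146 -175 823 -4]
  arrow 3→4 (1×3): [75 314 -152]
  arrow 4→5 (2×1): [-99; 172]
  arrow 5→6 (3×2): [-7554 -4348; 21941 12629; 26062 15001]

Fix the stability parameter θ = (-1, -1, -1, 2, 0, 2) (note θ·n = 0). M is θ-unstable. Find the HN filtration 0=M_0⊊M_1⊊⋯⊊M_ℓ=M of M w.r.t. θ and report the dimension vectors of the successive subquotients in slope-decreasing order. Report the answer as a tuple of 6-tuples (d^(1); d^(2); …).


Barcode: M ≅ I[1,2], I[2,3]^2, I[2,6], I[5,6], I[6,6]. HN layers by μ_θ (4 steps, strictly decreasing):
  μ^(1)=2; μ^(2)=1; μ^(3)=0; μ^(4)=-1

((0, 0, 0, 0, 0, 3); (0, 0, 0, 1, 1, 0); (0, 0, 0, 0, 1, 0); (1, 4, 3, 0, 0, 0))


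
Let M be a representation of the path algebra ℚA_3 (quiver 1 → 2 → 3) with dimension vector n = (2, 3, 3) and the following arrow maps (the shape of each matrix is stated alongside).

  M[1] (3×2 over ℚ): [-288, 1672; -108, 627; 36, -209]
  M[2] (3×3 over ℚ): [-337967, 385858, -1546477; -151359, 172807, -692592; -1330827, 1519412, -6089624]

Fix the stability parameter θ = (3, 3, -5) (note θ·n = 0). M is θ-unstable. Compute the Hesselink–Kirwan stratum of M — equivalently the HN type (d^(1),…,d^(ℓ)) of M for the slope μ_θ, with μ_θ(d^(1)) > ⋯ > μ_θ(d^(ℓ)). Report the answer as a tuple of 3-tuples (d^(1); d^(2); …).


Via rank(M_{q-1}∘⋯∘M_p): M ≅ I[1,1], I[1,3], I[2,3]^2.
μ_θ-semistable layers: μ^(1)=3; μ^(2)=1/3; μ^(3)=-1

((1, 0, 0); (1, 1, 1); (0, 2, 2))


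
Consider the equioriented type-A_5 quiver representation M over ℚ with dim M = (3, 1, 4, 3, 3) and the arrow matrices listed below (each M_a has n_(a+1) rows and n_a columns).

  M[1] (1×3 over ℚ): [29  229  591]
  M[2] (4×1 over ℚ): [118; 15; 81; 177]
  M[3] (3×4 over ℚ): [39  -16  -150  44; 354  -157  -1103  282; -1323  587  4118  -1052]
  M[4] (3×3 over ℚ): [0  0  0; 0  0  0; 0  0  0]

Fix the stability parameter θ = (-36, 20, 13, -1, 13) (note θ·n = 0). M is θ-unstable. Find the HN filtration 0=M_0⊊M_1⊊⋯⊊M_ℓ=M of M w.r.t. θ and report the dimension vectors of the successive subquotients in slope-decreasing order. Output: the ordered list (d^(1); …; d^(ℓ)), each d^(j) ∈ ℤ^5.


Interval decomposition of M: I[1,1]^2, I[1,4], I[3,3], I[3,4]^2, I[5,5]^3.
HN type (ℓ=4): μ^(1)=13; μ^(2)=32/3; μ^(3)=6; μ^(4)=-36

((0, 0, 1, 0, 3); (0, 1, 1, 1, 0); (0, 0, 2, 2, 0); (3, 0, 0, 0, 0))


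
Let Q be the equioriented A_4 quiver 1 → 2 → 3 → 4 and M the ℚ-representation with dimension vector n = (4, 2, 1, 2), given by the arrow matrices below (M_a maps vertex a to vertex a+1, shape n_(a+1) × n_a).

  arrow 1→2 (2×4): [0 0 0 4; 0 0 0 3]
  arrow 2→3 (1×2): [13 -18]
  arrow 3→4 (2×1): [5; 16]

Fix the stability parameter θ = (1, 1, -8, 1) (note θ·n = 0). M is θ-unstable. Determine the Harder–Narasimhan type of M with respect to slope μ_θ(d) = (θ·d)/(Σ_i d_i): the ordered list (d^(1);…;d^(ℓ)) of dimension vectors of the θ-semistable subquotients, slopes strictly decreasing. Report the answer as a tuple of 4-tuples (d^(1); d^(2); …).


Via rank(M_{q-1}∘⋯∘M_p): M ≅ I[1,1]^3, I[1,4], I[2,2], I[4,4].
μ_θ-semistable layers: μ^(1)=1; μ^(2)=-2

((3, 1, 0, 2); (1, 1, 1, 0))


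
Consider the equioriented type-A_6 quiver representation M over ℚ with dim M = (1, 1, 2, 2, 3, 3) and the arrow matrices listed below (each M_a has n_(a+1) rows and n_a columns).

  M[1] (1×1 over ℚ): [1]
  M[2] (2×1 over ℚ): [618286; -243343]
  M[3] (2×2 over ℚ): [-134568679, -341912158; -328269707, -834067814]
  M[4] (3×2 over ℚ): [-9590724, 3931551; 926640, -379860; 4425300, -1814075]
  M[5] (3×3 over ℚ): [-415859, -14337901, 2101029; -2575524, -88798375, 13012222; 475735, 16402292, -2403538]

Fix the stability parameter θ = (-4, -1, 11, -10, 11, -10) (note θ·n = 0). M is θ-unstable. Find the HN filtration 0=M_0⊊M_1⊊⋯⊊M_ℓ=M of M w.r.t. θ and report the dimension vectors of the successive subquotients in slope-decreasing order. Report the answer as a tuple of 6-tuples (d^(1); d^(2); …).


Via rank(M_{q-1}∘⋯∘M_p): M ≅ I[1,3], I[3,6], I[4,4], I[5,6]^2.
μ_θ-semistable layers: μ^(1)=11; μ^(2)=1/2; μ^(3)=-1; μ^(4)=-4; μ^(5)=-10

((0, 0, 1, 0, 0, 0); (0, 0, 1, 1, 3, 3); (0, 1, 0, 0, 0, 0); (1, 0, 0, 0, 0, 0); (0, 0, 0, 1, 0, 0))


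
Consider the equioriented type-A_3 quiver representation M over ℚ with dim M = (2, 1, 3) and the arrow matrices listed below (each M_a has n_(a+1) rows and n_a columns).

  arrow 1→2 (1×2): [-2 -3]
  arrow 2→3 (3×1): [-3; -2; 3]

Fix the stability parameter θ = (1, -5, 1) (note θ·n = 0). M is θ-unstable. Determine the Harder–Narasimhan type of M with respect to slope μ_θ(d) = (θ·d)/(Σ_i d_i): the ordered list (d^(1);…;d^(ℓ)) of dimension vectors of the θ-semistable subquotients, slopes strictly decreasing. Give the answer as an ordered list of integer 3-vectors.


Via rank(M_{q-1}∘⋯∘M_p): M ≅ I[1,1], I[1,3], I[3,3]^2.
μ_θ-semistable layers: μ^(1)=1; μ^(2)=-2

((1, 0, 3); (1, 1, 0))


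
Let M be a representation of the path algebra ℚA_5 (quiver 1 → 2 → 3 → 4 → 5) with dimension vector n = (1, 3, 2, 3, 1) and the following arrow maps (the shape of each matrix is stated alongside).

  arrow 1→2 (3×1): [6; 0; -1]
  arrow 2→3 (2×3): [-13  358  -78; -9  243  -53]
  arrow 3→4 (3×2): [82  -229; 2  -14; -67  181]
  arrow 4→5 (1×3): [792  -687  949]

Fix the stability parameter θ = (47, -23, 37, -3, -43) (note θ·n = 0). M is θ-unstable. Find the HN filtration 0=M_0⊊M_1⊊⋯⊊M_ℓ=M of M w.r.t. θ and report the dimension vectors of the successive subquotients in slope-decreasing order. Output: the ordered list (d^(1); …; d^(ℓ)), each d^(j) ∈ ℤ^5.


Via rank(M_{q-1}∘⋯∘M_p): M ≅ I[1,5], I[2,2], I[2,4], I[4,4].
μ_θ-semistable layers: μ^(1)=17; μ^(2)=3; μ^(3)=-3; μ^(4)=-23

((0, 0, 1, 1, 0); (1, 1, 1, 1, 1); (0, 0, 0, 1, 0); (0, 2, 0, 0, 0))


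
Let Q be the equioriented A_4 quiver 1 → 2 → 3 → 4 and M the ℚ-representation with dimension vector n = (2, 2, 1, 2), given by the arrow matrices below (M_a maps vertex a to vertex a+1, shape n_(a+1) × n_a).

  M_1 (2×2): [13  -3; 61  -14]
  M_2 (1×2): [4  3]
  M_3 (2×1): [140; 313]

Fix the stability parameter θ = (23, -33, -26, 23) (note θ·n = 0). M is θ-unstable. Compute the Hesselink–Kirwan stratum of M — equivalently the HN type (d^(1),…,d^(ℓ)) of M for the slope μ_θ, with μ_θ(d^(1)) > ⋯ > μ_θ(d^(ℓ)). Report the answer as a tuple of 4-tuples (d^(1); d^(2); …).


Interval decomposition of M: I[1,2], I[1,4], I[4,4].
HN type (ℓ=3): μ^(1)=23; μ^(2)=-5; μ^(3)=-12

((0, 0, 0, 2); (1, 1, 0, 0); (1, 1, 1, 0))


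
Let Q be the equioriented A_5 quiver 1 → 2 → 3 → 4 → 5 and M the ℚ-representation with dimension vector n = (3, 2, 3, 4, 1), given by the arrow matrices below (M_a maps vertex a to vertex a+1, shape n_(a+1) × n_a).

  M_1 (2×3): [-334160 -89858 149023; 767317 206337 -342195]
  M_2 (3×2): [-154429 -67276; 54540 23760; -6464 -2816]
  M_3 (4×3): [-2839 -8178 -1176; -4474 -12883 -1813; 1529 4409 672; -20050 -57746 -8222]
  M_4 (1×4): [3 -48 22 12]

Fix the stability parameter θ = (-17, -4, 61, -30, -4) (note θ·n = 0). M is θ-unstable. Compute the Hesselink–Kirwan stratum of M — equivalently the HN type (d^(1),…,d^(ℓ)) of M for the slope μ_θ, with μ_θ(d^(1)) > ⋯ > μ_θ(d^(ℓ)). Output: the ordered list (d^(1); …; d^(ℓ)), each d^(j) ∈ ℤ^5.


Via rank(M_{q-1}∘⋯∘M_p): M ≅ I[1,1], I[1,2], I[1,5], I[3,4]^2, I[4,4].
μ_θ-semistable layers: μ^(1)=31/2; μ^(2)=9; μ^(3)=-4; μ^(4)=-17; μ^(5)=-30

((0, 0, 2, 2, 0); (0, 0, 1, 1, 1); (0, 2, 0, 0, 0); (3, 0, 0, 0, 0); (0, 0, 0, 1, 0))


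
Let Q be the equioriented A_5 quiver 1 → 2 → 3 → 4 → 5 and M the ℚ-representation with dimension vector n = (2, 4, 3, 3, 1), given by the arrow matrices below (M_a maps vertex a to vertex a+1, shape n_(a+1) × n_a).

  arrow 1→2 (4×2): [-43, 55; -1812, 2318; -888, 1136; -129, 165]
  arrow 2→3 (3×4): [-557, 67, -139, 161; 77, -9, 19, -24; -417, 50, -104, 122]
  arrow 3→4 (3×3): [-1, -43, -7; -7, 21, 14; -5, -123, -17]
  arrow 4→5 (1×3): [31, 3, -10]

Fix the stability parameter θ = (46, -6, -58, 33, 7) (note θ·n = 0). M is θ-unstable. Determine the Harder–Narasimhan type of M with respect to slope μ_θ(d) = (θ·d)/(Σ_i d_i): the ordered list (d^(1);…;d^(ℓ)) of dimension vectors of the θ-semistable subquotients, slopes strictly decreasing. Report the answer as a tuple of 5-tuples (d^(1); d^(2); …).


Interval decomposition of M: I[1,4], I[1,5], I[2,2], I[2,3], I[4,4].
HN type (ℓ=4): μ^(1)=33; μ^(2)=20; μ^(3)=-6; μ^(4)=-32

((0, 0, 0, 2, 0); (0, 0, 0, 1, 1); (2, 3, 2, 0, 0); (0, 1, 1, 0, 0))


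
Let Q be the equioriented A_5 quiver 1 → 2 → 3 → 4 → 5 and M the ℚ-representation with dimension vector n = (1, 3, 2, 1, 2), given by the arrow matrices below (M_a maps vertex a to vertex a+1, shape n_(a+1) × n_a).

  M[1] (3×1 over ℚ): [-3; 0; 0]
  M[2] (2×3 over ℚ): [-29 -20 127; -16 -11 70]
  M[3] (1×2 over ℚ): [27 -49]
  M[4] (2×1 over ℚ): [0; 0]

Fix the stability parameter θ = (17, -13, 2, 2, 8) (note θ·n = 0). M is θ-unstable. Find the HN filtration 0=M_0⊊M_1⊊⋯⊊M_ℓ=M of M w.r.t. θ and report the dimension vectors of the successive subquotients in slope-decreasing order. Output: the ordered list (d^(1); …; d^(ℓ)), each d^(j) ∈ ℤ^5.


Barcode: M ≅ I[1,4], I[2,2], I[2,3], I[5,5]^2. HN layers by μ_θ (3 steps, strictly decreasing):
  μ^(1)=8; μ^(2)=2; μ^(3)=-13

((0, 0, 0, 0, 2); (1, 1, 2, 1, 0); (0, 2, 0, 0, 0))


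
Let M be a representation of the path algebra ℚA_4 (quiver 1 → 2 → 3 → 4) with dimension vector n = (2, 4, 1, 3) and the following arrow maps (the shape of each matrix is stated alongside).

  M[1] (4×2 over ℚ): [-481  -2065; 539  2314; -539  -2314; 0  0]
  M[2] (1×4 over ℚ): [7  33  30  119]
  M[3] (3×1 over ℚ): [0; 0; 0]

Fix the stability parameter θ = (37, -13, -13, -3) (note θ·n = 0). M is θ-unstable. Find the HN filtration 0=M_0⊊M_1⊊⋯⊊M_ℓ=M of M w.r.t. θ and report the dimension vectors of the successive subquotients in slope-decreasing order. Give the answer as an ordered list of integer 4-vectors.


Barcode: M ≅ I[1,2], I[1,3], I[2,2]^2, I[4,4]^3. HN layers by μ_θ (4 steps, strictly decreasing):
  μ^(1)=12; μ^(2)=11/3; μ^(3)=-3; μ^(4)=-13

((1, 1, 0, 0); (1, 1, 1, 0); (0, 0, 0, 3); (0, 2, 0, 0))


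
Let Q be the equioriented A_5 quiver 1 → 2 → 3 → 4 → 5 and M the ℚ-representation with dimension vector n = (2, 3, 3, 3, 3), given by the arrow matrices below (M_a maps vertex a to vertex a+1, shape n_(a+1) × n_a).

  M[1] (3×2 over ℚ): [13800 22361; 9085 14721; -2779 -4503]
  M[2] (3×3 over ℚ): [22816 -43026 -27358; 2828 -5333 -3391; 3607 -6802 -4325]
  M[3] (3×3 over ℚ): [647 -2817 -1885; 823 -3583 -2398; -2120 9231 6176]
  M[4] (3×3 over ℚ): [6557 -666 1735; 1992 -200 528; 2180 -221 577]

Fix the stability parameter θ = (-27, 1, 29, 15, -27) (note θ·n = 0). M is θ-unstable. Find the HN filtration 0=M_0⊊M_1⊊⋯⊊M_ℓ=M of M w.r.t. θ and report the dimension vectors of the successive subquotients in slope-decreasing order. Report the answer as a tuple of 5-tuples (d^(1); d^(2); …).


Via rank(M_{q-1}∘⋯∘M_p): M ≅ I[1,2], I[1,5], I[2,4], I[3,5], I[5,5].
μ_θ-semistable layers: μ^(1)=22; μ^(2)=17/3; μ^(3)=1; μ^(4)=-27

((0, 0, 1, 1, 0); (0, 0, 2, 2, 2); (0, 3, 0, 0, 0); (2, 0, 0, 0, 1))


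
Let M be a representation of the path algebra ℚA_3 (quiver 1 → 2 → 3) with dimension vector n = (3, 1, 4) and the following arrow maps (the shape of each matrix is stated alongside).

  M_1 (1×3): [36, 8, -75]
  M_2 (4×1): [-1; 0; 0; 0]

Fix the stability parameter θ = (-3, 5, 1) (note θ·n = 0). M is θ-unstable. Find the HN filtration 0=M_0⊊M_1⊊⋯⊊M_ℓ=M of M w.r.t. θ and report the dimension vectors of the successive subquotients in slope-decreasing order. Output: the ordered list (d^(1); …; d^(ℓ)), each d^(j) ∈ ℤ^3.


Interval decomposition of M: I[1,1]^2, I[1,3], I[3,3]^3.
HN type (ℓ=3): μ^(1)=3; μ^(2)=1; μ^(3)=-3

((0, 1, 1); (0, 0, 3); (3, 0, 0))


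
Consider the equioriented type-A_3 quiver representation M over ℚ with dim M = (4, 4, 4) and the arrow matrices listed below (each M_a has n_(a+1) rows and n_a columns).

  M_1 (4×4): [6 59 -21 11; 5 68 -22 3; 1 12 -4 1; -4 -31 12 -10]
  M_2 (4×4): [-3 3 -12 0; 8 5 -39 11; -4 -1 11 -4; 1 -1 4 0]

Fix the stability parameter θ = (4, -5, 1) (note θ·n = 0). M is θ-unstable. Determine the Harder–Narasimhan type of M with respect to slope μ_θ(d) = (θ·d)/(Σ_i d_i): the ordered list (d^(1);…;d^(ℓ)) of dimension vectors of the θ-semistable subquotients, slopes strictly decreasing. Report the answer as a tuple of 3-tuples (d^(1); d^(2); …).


Via rank(M_{q-1}∘⋯∘M_p): M ≅ I[1,1], I[1,2], I[1,3]^2, I[2,3], I[3,3].
μ_θ-semistable layers: μ^(1)=4; μ^(2)=1; μ^(3)=-1/2; μ^(4)=-5

((1, 0, 0); (0, 0, 4); (3, 3, 0); (0, 1, 0))


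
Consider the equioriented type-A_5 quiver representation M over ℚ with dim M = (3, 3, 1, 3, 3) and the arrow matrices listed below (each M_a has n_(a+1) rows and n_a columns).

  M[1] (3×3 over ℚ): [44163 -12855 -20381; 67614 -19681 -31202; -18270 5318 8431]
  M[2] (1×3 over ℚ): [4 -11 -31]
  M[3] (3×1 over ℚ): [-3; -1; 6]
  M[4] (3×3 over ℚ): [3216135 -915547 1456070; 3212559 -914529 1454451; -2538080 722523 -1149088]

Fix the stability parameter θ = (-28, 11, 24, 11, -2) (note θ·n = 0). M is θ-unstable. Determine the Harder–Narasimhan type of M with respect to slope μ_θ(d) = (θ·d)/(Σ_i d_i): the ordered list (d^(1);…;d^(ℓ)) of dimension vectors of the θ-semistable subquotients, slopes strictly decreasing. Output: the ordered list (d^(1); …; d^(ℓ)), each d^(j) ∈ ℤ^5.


Via rank(M_{q-1}∘⋯∘M_p): M ≅ I[1,2]^2, I[1,5], I[4,5]^2.
μ_θ-semistable layers: μ^(1)=11; μ^(2)=9/2; μ^(3)=-28

((0, 3, 1, 1, 1); (0, 0, 0, 2, 2); (3, 0, 0, 0, 0))


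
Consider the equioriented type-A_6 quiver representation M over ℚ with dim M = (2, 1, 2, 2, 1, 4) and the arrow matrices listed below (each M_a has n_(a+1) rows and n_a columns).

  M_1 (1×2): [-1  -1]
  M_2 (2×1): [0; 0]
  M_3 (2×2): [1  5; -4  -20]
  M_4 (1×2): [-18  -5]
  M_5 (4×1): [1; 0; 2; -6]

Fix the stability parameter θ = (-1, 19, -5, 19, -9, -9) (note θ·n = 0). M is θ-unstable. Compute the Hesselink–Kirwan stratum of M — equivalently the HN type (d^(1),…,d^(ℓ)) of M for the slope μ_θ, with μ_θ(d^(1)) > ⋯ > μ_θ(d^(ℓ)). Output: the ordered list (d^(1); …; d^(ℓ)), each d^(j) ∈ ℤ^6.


Interval decomposition of M: I[1,1], I[1,2], I[3,3], I[3,6], I[4,4], I[6,6]^3.
HN type (ℓ=5): μ^(1)=19; μ^(2)=1/3; μ^(3)=-1; μ^(4)=-5; μ^(5)=-9

((0, 1, 0, 1, 0, 0); (0, 0, 0, 1, 1, 1); (2, 0, 0, 0, 0, 0); (0, 0, 2, 0, 0, 0); (0, 0, 0, 0, 0, 3))


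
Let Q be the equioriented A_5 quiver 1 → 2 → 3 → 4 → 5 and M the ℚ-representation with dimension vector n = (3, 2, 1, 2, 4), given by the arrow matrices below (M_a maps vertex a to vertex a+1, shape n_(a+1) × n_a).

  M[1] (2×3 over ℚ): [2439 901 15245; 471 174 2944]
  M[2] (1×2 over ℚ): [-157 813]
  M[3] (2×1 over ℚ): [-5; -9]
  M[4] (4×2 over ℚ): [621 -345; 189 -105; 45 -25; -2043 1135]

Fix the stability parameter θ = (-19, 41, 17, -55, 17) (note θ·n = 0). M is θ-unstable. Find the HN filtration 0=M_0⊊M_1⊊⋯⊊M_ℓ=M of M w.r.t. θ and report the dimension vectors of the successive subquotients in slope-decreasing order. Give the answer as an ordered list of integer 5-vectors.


Interval decomposition of M: I[1,1], I[1,2], I[1,4], I[4,5], I[5,5]^3.
HN type (ℓ=5): μ^(1)=41; μ^(2)=17; μ^(3)=1; μ^(4)=-19; μ^(5)=-55

((0, 1, 0, 0, 0); (0, 0, 0, 0, 4); (0, 1, 1, 1, 0); (3, 0, 0, 0, 0); (0, 0, 0, 1, 0))


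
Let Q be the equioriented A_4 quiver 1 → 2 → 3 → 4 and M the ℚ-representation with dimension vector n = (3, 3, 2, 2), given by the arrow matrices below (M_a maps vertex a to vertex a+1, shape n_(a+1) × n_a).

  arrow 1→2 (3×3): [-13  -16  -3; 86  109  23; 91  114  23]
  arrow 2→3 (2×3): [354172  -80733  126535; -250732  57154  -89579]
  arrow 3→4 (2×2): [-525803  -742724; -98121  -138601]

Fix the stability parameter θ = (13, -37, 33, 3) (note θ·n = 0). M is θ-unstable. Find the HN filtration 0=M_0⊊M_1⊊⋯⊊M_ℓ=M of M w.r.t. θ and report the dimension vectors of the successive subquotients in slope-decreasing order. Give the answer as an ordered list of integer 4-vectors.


Barcode: M ≅ I[1,1], I[1,4]^2, I[2,2]. HN layers by μ_θ (4 steps, strictly decreasing):
  μ^(1)=18; μ^(2)=13; μ^(3)=-12; μ^(4)=-37

((0, 0, 2, 2); (1, 0, 0, 0); (2, 2, 0, 0); (0, 1, 0, 0))


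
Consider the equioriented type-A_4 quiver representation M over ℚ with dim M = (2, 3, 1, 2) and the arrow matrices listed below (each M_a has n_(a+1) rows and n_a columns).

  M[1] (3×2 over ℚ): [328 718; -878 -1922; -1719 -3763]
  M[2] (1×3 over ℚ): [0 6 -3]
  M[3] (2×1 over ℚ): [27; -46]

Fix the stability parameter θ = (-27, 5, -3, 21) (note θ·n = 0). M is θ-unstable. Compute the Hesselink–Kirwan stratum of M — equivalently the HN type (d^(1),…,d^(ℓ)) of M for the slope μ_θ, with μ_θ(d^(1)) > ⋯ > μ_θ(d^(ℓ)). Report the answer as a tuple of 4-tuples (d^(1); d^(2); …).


Via rank(M_{q-1}∘⋯∘M_p): M ≅ I[1,2], I[1,4], I[2,2], I[4,4].
μ_θ-semistable layers: μ^(1)=21; μ^(2)=5; μ^(3)=1; μ^(4)=-27

((0, 0, 0, 2); (0, 2, 0, 0); (0, 1, 1, 0); (2, 0, 0, 0))


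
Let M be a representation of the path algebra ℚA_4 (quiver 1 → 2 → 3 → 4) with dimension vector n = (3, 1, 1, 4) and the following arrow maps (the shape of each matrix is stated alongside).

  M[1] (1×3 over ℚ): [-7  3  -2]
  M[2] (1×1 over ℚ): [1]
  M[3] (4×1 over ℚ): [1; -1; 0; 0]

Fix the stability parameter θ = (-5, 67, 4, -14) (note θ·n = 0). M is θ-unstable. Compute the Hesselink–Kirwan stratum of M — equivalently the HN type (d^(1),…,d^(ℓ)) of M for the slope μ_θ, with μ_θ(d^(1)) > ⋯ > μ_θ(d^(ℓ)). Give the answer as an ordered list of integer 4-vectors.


Via rank(M_{q-1}∘⋯∘M_p): M ≅ I[1,1]^2, I[1,4], I[4,4]^3.
μ_θ-semistable layers: μ^(1)=19; μ^(2)=-5; μ^(3)=-14

((0, 1, 1, 1); (3, 0, 0, 0); (0, 0, 0, 3))


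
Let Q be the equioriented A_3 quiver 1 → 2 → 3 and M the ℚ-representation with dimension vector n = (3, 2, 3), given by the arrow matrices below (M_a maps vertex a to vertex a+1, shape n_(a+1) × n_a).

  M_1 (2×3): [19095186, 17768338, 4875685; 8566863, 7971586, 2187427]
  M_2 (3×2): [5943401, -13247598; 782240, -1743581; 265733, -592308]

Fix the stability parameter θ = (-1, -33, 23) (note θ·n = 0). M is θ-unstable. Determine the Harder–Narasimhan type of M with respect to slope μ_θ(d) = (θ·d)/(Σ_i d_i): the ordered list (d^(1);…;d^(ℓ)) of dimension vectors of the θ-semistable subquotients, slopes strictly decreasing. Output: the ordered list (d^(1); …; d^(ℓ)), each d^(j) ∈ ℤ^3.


Interval decomposition of M: I[1,1], I[1,3]^2, I[3,3].
HN type (ℓ=3): μ^(1)=23; μ^(2)=-1; μ^(3)=-17

((0, 0, 3); (1, 0, 0); (2, 2, 0))


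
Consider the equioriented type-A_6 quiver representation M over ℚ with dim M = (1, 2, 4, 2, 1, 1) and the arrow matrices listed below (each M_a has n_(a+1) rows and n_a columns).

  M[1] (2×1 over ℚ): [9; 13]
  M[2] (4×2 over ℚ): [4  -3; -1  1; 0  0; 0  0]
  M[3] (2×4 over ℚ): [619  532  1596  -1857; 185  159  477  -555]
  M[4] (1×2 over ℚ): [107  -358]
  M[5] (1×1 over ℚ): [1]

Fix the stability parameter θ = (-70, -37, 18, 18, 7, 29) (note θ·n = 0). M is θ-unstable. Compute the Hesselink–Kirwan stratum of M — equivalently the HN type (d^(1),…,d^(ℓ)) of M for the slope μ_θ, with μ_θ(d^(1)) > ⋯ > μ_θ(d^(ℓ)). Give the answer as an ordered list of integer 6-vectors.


Via rank(M_{q-1}∘⋯∘M_p): M ≅ I[1,6], I[2,4], I[3,3]^2.
μ_θ-semistable layers: μ^(1)=29; μ^(2)=18; μ^(3)=43/3; μ^(4)=-37; μ^(5)=-70

((0, 0, 0, 0, 0, 1); (0, 0, 3, 1, 0, 0); (0, 0, 1, 1, 1, 0); (0, 2, 0, 0, 0, 0); (1, 0, 0, 0, 0, 0))


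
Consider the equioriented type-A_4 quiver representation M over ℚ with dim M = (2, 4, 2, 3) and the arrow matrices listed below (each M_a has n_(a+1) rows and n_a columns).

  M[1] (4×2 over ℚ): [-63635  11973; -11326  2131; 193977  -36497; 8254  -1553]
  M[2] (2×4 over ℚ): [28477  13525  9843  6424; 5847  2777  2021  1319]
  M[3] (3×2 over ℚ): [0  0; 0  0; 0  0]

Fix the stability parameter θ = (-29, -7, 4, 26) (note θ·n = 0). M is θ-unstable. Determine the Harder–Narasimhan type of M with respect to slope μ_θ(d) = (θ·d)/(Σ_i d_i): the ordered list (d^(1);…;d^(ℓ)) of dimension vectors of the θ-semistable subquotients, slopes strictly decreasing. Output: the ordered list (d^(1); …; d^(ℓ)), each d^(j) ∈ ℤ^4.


Interval decomposition of M: I[1,2], I[1,3], I[2,2], I[2,3], I[4,4]^3.
HN type (ℓ=4): μ^(1)=26; μ^(2)=4; μ^(3)=-7; μ^(4)=-29

((0, 0, 0, 3); (0, 0, 2, 0); (0, 4, 0, 0); (2, 0, 0, 0))


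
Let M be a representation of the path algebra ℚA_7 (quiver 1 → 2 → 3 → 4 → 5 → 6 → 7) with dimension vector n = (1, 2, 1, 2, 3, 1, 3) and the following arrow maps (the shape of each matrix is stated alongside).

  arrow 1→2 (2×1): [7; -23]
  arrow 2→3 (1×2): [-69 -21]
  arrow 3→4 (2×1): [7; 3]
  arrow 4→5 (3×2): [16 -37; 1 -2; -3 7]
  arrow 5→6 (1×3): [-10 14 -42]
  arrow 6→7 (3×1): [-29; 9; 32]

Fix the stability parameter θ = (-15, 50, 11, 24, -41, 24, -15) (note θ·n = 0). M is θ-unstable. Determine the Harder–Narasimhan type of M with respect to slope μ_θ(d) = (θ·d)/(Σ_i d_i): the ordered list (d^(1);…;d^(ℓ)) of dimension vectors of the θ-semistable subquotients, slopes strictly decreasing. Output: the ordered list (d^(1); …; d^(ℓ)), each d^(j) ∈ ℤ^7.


Barcode: M ≅ I[1,2], I[2,7], I[4,5], I[5,5], I[7,7]^2. HN layers by μ_θ (5 steps, strictly decreasing):
  μ^(1)=50; μ^(2)=53/6; μ^(3)=-17/2; μ^(4)=-15; μ^(5)=-41

((0, 1, 0, 0, 0, 0, 0); (0, 1, 1, 1, 1, 1, 1); (0, 0, 0, 1, 1, 0, 0); (1, 0, 0, 0, 0, 0, 2); (0, 0, 0, 0, 1, 0, 0))


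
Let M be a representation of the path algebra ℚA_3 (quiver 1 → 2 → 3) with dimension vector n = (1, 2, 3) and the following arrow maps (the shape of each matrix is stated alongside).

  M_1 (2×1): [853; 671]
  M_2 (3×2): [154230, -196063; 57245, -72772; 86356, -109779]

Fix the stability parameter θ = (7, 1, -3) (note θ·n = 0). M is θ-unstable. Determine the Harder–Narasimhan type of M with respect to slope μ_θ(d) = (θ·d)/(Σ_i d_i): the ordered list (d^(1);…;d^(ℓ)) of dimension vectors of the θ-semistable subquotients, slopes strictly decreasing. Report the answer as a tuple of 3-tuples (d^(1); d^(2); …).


Barcode: M ≅ I[1,3], I[2,3], I[3,3]. HN layers by μ_θ (3 steps, strictly decreasing):
  μ^(1)=5/3; μ^(2)=-1; μ^(3)=-3

((1, 1, 1); (0, 1, 1); (0, 0, 1))


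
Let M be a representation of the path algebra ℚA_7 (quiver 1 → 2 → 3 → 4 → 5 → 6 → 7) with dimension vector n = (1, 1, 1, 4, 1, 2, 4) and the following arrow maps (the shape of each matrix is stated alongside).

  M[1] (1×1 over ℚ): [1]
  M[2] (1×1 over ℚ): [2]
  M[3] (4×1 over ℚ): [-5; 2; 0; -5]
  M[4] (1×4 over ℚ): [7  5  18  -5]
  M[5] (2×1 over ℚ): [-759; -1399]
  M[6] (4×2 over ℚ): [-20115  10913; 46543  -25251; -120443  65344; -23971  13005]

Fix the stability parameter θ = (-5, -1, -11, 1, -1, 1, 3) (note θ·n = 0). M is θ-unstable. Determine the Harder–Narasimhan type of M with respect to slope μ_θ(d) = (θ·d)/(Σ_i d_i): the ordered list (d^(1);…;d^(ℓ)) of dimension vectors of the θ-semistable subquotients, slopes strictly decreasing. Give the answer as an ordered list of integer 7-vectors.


Barcode: M ≅ I[1,4], I[4,4]^2, I[4,7], I[6,7], I[7,7]^2. HN layers by μ_θ (4 steps, strictly decreasing):
  μ^(1)=3; μ^(2)=1; μ^(3)=0; μ^(4)=-17/3

((0, 0, 0, 0, 0, 0, 4); (0, 0, 0, 3, 0, 2, 0); (0, 0, 0, 1, 1, 0, 0); (1, 1, 1, 0, 0, 0, 0))


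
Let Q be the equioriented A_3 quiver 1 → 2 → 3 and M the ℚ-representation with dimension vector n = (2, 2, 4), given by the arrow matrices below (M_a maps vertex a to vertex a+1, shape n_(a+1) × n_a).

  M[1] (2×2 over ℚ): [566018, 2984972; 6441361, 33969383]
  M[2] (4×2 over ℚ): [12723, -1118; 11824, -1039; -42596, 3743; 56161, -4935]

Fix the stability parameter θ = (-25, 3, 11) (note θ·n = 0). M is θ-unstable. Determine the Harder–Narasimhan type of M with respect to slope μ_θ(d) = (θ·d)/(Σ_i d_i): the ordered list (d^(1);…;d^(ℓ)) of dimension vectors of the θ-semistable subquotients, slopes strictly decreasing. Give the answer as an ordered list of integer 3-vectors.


Interval decomposition of M: I[1,3]^2, I[3,3]^2.
HN type (ℓ=3): μ^(1)=11; μ^(2)=3; μ^(3)=-25

((0, 0, 4); (0, 2, 0); (2, 0, 0))


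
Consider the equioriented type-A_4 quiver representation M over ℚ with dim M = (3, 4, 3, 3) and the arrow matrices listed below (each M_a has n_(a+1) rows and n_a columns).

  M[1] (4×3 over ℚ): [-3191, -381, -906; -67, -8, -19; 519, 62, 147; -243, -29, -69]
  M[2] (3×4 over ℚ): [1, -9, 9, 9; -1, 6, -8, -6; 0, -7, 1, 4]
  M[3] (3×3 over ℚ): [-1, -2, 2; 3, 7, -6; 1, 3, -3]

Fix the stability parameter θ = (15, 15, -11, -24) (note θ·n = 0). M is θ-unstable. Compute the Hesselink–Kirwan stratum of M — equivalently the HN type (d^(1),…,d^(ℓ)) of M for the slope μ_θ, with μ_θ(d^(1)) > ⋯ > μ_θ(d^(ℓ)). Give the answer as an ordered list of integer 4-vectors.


Barcode: M ≅ I[1,4]^3, I[2,2]. HN layers by μ_θ (2 steps, strictly decreasing):
  μ^(1)=15; μ^(2)=-5/4

((0, 1, 0, 0); (3, 3, 3, 3))


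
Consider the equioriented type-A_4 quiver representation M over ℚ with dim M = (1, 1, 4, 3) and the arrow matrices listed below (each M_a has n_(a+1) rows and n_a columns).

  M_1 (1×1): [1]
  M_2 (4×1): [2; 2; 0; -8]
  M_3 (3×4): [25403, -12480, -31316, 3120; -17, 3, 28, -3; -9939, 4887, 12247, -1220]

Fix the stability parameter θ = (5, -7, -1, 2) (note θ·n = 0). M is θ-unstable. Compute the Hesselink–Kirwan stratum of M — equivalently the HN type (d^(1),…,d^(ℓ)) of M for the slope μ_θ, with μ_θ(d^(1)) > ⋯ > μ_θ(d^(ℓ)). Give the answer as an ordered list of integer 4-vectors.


Interval decomposition of M: I[1,4], I[3,3], I[3,4]^2.
HN type (ℓ=2): μ^(1)=2; μ^(2)=-1

((0, 0, 0, 3); (1, 1, 4, 0))


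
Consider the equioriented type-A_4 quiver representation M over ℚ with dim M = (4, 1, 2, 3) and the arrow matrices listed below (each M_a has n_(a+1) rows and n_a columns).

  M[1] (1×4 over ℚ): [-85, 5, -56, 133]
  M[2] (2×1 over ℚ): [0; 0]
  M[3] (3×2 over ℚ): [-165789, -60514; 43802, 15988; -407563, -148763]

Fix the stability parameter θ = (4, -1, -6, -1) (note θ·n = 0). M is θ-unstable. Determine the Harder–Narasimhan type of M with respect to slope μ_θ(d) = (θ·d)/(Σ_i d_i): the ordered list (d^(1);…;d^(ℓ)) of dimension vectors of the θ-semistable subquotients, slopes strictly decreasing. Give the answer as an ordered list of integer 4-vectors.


Interval decomposition of M: I[1,1]^3, I[1,2], I[3,4]^2, I[4,4].
HN type (ℓ=4): μ^(1)=4; μ^(2)=3/2; μ^(3)=-1; μ^(4)=-6

((3, 0, 0, 0); (1, 1, 0, 0); (0, 0, 0, 3); (0, 0, 2, 0))


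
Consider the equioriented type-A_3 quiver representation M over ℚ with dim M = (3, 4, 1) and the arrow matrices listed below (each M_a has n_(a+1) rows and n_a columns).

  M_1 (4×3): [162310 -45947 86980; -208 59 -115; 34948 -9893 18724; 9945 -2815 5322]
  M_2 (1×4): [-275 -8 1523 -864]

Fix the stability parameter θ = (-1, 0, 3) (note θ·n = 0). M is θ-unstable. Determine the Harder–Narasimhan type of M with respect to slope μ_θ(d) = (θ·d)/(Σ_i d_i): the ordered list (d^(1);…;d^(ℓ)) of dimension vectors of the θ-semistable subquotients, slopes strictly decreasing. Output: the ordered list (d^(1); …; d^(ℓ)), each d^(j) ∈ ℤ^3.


Interval decomposition of M: I[1,2]^2, I[1,3], I[2,2].
HN type (ℓ=3): μ^(1)=3; μ^(2)=0; μ^(3)=-1

((0, 0, 1); (0, 4, 0); (3, 0, 0))


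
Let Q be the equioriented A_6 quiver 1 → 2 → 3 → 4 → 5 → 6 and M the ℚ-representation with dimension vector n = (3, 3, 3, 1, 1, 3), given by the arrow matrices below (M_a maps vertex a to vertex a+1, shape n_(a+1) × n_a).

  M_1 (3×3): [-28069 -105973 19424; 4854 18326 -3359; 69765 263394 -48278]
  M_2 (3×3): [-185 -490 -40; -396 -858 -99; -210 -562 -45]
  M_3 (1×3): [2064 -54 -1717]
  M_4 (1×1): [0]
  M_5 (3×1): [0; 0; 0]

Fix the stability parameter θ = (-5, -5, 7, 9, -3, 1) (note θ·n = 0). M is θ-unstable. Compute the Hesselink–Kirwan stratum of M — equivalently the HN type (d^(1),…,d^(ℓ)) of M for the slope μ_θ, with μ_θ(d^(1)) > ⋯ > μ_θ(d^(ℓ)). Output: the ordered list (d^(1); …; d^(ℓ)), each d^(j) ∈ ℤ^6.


Barcode: M ≅ I[1,2], I[1,3], I[1,4], I[3,3], I[5,5], I[6,6]^3. HN layers by μ_θ (5 steps, strictly decreasing):
  μ^(1)=9; μ^(2)=7; μ^(3)=1; μ^(4)=-3; μ^(5)=-5

((0, 0, 0, 1, 0, 0); (0, 0, 3, 0, 0, 0); (0, 0, 0, 0, 0, 3); (0, 0, 0, 0, 1, 0); (3, 3, 0, 0, 0, 0))


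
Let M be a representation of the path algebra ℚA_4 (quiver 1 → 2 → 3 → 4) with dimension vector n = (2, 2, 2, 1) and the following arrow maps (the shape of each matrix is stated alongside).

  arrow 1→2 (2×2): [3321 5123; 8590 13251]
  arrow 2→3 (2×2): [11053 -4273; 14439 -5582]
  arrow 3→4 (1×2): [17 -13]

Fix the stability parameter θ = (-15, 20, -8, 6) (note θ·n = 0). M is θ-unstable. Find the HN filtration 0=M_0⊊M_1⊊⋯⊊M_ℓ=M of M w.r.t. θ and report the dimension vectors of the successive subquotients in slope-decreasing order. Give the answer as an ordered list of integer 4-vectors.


Via rank(M_{q-1}∘⋯∘M_p): M ≅ I[1,3], I[1,4].
μ_θ-semistable layers: μ^(1)=6; μ^(2)=-15

((0, 2, 2, 1); (2, 0, 0, 0))


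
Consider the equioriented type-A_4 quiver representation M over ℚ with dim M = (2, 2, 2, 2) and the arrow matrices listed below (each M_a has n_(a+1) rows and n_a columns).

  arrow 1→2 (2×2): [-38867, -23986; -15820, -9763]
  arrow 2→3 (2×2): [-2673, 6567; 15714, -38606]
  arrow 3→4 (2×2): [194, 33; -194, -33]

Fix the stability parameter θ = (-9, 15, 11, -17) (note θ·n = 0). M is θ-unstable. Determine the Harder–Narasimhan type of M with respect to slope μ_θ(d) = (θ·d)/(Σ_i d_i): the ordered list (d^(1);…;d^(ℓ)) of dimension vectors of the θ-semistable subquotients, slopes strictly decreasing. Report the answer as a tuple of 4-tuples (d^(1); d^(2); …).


Via rank(M_{q-1}∘⋯∘M_p): M ≅ I[1,2], I[1,3], I[3,4], I[4,4].
μ_θ-semistable layers: μ^(1)=15; μ^(2)=13; μ^(3)=-3; μ^(4)=-9; μ^(5)=-17

((0, 1, 0, 0); (0, 1, 1, 0); (0, 0, 1, 1); (2, 0, 0, 0); (0, 0, 0, 1))
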